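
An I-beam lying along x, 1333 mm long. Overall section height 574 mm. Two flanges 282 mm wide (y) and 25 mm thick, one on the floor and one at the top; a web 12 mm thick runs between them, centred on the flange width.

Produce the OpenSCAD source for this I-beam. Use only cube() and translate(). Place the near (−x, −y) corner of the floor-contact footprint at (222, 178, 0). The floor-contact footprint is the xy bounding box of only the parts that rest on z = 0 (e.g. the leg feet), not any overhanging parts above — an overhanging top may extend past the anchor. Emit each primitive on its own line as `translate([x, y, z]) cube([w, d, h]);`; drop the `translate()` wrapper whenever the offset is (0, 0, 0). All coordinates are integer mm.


translate([222, 178, 0]) cube([1333, 282, 25]);
translate([222, 313, 25]) cube([1333, 12, 524]);
translate([222, 178, 549]) cube([1333, 282, 25]);


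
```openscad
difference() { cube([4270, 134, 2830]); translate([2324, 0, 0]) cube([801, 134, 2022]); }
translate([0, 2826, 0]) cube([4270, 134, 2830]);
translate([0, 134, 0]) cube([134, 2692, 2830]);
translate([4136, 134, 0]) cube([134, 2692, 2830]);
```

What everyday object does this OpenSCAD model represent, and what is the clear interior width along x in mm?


A single room. The interior width is 4002 mm.

Four walls enclosing a rectangle with a door in the front wall — a room. Outside width 4270 minus two 134 mm walls gives 4002 mm.


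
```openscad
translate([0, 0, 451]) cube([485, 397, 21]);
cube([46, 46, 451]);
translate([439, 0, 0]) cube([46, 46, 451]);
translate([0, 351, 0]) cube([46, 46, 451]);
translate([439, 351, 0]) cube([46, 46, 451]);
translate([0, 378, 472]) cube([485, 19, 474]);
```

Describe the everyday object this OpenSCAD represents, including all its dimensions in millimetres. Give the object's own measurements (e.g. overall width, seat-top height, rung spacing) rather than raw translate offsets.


A chair. The seat is a 485×397×21 mm slab with its top at z = 472 mm, on four 46×46 mm corner legs (flush with the seat edges, standing on z = 0). A flat backrest 19 mm thick, 474 mm tall, spans the full seat width and rises from the seat top along its +y edge, rear face flush with the rear of the seat.


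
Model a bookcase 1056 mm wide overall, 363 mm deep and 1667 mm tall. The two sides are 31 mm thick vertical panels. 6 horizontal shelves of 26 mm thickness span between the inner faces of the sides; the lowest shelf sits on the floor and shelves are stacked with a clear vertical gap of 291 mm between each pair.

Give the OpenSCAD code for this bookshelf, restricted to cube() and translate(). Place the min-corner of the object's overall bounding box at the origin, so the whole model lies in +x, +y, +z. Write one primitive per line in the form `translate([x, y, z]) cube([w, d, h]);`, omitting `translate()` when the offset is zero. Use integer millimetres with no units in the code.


cube([31, 363, 1667]);
translate([1025, 0, 0]) cube([31, 363, 1667]);
translate([31, 0, 0]) cube([994, 363, 26]);
translate([31, 0, 317]) cube([994, 363, 26]);
translate([31, 0, 634]) cube([994, 363, 26]);
translate([31, 0, 951]) cube([994, 363, 26]);
translate([31, 0, 1268]) cube([994, 363, 26]);
translate([31, 0, 1585]) cube([994, 363, 26]);


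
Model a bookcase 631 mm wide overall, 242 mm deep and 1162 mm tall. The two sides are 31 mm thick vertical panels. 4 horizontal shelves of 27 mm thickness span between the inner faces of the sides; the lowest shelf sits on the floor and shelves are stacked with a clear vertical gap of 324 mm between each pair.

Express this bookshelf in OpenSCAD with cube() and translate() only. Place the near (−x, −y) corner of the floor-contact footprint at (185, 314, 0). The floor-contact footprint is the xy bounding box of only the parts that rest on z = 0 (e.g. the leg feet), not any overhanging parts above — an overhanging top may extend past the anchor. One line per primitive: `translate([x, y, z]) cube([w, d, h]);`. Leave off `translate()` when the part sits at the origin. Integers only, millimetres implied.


translate([185, 314, 0]) cube([31, 242, 1162]);
translate([785, 314, 0]) cube([31, 242, 1162]);
translate([216, 314, 0]) cube([569, 242, 27]);
translate([216, 314, 351]) cube([569, 242, 27]);
translate([216, 314, 702]) cube([569, 242, 27]);
translate([216, 314, 1053]) cube([569, 242, 27]);


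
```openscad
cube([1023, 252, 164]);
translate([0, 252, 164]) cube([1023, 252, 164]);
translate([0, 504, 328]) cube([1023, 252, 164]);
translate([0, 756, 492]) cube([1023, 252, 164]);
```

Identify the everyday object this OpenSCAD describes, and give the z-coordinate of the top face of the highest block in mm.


A staircase. The total rise is 656 mm.

4 identical blocks, each offset up and back from the previous — a staircase. Each step is 164 mm tall and there are 4 of them, so the total rise is 4 × 164 = 656 mm.


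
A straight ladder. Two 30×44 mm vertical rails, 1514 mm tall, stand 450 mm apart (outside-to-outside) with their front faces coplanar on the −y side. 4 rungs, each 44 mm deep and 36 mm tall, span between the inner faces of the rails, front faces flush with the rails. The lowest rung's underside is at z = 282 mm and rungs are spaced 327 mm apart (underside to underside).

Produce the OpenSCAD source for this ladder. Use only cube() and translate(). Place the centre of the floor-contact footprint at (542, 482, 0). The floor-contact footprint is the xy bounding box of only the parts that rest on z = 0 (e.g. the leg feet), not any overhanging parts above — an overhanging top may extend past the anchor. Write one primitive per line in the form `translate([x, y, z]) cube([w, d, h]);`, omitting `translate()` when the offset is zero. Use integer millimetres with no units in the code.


// rung span = 450 - 2*30 = 390
// rung[k] z = 282 + k*327
translate([317, 460, 0]) cube([30, 44, 1514]);
translate([737, 460, 0]) cube([30, 44, 1514]);
translate([347, 460, 282]) cube([390, 44, 36]);
translate([347, 460, 609]) cube([390, 44, 36]);
translate([347, 460, 936]) cube([390, 44, 36]);
translate([347, 460, 1263]) cube([390, 44, 36]);


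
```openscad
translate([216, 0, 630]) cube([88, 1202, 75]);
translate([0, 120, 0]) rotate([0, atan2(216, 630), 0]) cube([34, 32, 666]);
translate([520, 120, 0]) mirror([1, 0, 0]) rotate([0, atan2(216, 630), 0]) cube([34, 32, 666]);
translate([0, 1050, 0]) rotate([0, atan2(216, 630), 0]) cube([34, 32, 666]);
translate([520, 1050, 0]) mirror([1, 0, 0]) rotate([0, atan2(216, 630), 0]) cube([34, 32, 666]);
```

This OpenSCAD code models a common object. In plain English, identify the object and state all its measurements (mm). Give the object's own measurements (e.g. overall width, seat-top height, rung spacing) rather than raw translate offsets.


A sawhorse. A 88×1202×75 mm beam (x, y, z) sits on two A-frame leg pairs. Each pair is two raked legs of 34×32 mm section (32 mm along y) splaying symmetrically in x. Each leg rises 630 mm vertically over 216 mm of horizontal reach and is 666 mm long along its own axis. Every leg's outer bottom edge rests on the floor and its outer top edge meets a bottom edge of the beam — the left legs (tilting toward +x) meet the beam's −x bottom edge, the right legs (their mirror images, tilting toward −x) meet its +x bottom edge — so the leg tops tuck under the beam, the beam's underside is 630 mm above the floor, and the feet are 520 mm apart outside-to-outside with the beam centred between them. The two leg pairs are set in 120 mm from either end of the beam.


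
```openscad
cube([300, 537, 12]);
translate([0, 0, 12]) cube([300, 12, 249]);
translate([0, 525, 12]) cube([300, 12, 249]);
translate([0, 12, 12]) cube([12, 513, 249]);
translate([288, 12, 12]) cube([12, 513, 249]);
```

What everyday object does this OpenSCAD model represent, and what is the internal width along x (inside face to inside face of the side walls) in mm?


An open box. The internal width is 276 mm.

A 300×537 base slab with four walls standing on it — an open box. The base is 300 mm wide and the walls are 12 mm thick, so the internal width is 300 − 2 × 12 = 276 mm.


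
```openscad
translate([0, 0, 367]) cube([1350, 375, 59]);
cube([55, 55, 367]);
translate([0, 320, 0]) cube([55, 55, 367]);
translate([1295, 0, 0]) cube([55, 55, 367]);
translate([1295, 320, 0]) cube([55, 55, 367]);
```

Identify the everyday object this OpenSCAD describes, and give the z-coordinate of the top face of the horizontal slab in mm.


A bench. The seat-top height is 426 mm.

A long slab on four corner posts — a bench. The slab sits at z = 367 with thickness 59, so the top is 367 + 59 = 426 mm.


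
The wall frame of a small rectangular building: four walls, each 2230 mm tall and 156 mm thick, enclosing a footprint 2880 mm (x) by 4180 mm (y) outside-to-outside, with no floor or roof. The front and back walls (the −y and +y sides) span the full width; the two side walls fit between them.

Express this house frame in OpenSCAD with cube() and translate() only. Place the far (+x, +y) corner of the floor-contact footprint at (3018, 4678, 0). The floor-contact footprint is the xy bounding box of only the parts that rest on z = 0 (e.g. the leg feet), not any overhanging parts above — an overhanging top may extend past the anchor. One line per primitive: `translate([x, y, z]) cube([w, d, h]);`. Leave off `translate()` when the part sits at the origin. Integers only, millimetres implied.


translate([138, 498, 0]) cube([2880, 156, 2230]);
translate([138, 4522, 0]) cube([2880, 156, 2230]);
translate([138, 654, 0]) cube([156, 3868, 2230]);
translate([2862, 654, 0]) cube([156, 3868, 2230]);


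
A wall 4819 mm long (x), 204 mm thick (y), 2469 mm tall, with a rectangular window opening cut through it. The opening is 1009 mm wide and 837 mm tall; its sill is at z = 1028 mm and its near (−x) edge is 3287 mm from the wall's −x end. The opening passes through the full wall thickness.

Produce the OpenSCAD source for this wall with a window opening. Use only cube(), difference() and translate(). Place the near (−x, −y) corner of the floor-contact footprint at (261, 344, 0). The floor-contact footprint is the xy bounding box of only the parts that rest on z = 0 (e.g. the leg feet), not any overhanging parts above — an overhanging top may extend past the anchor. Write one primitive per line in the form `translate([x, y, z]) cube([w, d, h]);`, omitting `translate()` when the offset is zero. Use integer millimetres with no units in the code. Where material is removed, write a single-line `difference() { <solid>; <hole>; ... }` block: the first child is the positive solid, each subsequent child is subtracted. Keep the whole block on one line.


difference() { translate([261, 344, 0]) cube([4819, 204, 2469]); translate([3548, 344, 1028]) cube([1009, 204, 837]); }


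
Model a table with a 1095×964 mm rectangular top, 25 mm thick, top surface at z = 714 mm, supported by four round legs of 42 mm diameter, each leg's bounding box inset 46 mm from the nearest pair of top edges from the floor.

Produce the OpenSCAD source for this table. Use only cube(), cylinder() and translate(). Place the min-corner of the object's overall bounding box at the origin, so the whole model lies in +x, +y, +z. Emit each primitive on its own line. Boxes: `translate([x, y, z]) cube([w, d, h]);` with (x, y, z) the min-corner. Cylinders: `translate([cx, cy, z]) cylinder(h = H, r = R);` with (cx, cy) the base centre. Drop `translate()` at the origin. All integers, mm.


// leg_h = 714 - 25 = 689
translate([0, 0, 689]) cube([1095, 964, 25]);
translate([67, 67, 0]) cylinder(h = 689, r = 21);
translate([1028, 67, 0]) cylinder(h = 689, r = 21);
translate([67, 897, 0]) cylinder(h = 689, r = 21);
translate([1028, 897, 0]) cylinder(h = 689, r = 21);


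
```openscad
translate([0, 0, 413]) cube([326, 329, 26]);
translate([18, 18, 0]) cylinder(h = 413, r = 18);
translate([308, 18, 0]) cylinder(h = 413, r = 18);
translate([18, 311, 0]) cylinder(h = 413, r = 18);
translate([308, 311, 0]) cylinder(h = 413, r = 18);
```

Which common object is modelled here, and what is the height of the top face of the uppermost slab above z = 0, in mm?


A stool. The seat height is 439 mm.

A 326×329×26 slab at z = 413 on four corner cylinders — a stool. The seat top is 413 + 26 = 439 mm.


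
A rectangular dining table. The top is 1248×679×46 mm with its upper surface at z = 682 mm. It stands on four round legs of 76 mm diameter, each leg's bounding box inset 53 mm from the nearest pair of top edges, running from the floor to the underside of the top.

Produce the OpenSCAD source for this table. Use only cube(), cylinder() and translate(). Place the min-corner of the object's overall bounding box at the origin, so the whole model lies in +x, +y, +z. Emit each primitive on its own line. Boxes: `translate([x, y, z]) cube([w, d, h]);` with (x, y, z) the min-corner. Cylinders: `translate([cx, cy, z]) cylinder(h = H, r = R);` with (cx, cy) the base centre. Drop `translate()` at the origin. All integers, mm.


translate([0, 0, 636]) cube([1248, 679, 46]);
translate([91, 91, 0]) cylinder(h = 636, r = 38);
translate([1157, 91, 0]) cylinder(h = 636, r = 38);
translate([91, 588, 0]) cylinder(h = 636, r = 38);
translate([1157, 588, 0]) cylinder(h = 636, r = 38);


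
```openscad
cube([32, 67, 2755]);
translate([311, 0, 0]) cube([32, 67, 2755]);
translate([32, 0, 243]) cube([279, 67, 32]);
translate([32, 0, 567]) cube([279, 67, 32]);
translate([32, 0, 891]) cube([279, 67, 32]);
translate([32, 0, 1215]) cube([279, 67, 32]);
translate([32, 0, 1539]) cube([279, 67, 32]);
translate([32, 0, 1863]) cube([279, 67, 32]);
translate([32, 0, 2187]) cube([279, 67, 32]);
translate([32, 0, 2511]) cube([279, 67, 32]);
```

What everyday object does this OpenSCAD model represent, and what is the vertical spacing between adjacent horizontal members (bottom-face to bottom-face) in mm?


A ladder. The rung spacing is 324 mm.

Two tall 32×67 posts with 8 short bars between them — a ladder. Adjacent rungs sit at z = 243 and z = 567, so the spacing is 567 − 243 = 324 mm.


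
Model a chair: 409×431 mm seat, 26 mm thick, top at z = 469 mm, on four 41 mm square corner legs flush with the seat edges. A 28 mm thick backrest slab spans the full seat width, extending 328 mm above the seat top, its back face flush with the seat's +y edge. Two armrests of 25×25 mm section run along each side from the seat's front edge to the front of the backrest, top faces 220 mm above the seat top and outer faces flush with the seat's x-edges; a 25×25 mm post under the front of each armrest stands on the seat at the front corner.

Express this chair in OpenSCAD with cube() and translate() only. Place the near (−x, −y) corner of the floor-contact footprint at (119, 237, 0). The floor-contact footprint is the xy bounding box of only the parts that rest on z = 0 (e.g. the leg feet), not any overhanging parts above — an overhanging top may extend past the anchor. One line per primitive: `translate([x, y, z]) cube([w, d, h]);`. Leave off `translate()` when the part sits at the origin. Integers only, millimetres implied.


translate([119, 237, 443]) cube([409, 431, 26]);
translate([119, 237, 0]) cube([41, 41, 443]);
translate([487, 237, 0]) cube([41, 41, 443]);
translate([119, 627, 0]) cube([41, 41, 443]);
translate([487, 627, 0]) cube([41, 41, 443]);
translate([119, 640, 469]) cube([409, 28, 328]);
translate([119, 237, 664]) cube([25, 403, 25]);
translate([503, 237, 664]) cube([25, 403, 25]);
translate([119, 237, 469]) cube([25, 25, 195]);
translate([503, 237, 469]) cube([25, 25, 195]);


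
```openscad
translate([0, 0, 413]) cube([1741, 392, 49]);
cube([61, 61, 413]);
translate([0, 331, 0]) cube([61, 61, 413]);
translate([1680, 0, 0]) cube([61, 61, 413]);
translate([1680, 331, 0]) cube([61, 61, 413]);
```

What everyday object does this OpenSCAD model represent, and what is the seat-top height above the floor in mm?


A bench. The seat-top height is 462 mm.

A long slab on four corner posts — a bench. The slab sits at z = 413 with thickness 49, so the top is 413 + 49 = 462 mm.


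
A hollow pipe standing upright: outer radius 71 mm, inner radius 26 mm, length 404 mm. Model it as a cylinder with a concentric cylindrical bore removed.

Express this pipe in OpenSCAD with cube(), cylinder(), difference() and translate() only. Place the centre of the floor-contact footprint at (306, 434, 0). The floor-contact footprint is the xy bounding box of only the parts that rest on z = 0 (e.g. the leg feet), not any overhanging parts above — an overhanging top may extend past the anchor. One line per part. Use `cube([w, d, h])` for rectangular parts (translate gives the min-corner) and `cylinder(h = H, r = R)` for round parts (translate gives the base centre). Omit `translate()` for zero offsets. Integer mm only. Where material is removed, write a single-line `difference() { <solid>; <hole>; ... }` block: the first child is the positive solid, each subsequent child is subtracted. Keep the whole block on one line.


difference() { translate([306, 434, 0]) cylinder(h = 404, r = 71); translate([306, 434, 0]) cylinder(h = 404, r = 26); }


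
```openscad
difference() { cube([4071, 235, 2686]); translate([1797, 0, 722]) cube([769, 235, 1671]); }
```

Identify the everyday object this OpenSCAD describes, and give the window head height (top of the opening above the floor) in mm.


A wall with a window opening. The window head height is 2393 mm.

A wall with a rectangular opening subtracted — a window. Sill at z = 722, opening 1671 mm tall, so the head is at 722 + 1671 = 2393 mm.


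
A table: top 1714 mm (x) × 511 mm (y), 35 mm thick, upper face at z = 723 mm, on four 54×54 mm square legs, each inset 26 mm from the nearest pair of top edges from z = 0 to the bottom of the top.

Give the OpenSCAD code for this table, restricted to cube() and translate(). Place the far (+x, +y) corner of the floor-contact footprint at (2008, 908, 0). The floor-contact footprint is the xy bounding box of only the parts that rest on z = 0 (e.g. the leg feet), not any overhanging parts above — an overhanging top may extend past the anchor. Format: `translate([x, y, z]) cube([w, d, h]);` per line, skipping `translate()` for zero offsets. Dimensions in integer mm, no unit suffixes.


translate([320, 423, 688]) cube([1714, 511, 35]);
translate([346, 449, 0]) cube([54, 54, 688]);
translate([1954, 449, 0]) cube([54, 54, 688]);
translate([346, 854, 0]) cube([54, 54, 688]);
translate([1954, 854, 0]) cube([54, 54, 688]);


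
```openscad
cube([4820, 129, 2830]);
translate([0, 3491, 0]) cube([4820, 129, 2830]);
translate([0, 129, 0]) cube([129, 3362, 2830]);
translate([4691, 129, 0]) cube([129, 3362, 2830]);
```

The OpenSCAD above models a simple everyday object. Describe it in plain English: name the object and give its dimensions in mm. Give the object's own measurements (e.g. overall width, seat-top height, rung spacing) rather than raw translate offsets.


The wall frame of a small rectangular building: four walls, each 2830 mm tall and 129 mm thick, enclosing a footprint 4820 mm (x) by 3620 mm (y) outside-to-outside, with no floor or roof. The front and back walls (the −y and +y sides) span the full width; the two side walls fit between them.


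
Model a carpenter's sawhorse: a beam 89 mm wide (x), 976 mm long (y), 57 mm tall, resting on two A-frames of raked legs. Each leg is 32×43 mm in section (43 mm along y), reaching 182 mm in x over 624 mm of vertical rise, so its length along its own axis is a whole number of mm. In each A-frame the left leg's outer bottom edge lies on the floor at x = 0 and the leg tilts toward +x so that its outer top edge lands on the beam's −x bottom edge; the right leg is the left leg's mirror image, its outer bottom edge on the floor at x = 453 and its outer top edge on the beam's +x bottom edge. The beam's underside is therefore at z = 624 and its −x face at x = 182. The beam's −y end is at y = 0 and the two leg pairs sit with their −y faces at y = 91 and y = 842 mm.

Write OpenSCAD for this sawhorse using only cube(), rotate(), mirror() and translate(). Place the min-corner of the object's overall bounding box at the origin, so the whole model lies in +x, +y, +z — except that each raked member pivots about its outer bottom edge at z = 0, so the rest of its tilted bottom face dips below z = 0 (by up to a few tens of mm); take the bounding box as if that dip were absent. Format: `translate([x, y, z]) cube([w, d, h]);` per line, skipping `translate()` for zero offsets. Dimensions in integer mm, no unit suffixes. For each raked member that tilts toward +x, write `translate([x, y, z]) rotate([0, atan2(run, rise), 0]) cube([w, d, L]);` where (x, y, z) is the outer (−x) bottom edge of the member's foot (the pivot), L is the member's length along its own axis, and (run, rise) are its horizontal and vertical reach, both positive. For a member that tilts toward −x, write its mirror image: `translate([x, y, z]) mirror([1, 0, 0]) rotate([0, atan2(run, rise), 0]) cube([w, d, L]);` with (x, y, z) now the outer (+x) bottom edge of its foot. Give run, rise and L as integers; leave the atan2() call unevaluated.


translate([182, 0, 624]) cube([89, 976, 57]);
translate([0, 91, 0]) rotate([0, atan2(182, 624), 0]) cube([32, 43, 650]);
translate([453, 91, 0]) mirror([1, 0, 0]) rotate([0, atan2(182, 624), 0]) cube([32, 43, 650]);
translate([0, 842, 0]) rotate([0, atan2(182, 624), 0]) cube([32, 43, 650]);
translate([453, 842, 0]) mirror([1, 0, 0]) rotate([0, atan2(182, 624), 0]) cube([32, 43, 650]);


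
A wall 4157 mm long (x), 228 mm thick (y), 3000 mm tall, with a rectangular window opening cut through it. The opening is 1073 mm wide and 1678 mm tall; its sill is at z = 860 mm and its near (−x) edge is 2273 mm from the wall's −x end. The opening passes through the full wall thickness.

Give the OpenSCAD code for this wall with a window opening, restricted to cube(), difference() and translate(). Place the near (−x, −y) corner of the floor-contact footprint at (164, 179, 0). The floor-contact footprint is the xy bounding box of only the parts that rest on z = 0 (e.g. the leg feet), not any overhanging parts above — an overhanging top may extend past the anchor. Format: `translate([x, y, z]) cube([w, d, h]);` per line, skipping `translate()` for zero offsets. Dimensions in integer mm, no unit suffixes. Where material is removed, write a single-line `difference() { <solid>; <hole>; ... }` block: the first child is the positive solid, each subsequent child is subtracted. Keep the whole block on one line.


difference() { translate([164, 179, 0]) cube([4157, 228, 3000]); translate([2437, 179, 860]) cube([1073, 228, 1678]); }


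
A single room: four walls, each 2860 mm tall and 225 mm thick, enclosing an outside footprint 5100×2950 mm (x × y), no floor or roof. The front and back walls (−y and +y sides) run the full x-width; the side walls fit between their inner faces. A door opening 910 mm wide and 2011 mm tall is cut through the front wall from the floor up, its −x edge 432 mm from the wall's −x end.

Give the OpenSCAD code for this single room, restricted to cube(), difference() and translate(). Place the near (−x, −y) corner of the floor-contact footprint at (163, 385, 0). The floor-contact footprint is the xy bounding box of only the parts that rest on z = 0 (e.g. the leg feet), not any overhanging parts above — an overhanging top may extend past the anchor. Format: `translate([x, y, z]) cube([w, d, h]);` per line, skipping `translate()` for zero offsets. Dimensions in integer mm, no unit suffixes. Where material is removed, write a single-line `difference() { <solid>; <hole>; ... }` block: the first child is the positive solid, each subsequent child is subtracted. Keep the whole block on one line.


difference() { translate([163, 385, 0]) cube([5100, 225, 2860]); translate([595, 385, 0]) cube([910, 225, 2011]); }
translate([163, 3110, 0]) cube([5100, 225, 2860]);
translate([163, 610, 0]) cube([225, 2500, 2860]);
translate([5038, 610, 0]) cube([225, 2500, 2860]);


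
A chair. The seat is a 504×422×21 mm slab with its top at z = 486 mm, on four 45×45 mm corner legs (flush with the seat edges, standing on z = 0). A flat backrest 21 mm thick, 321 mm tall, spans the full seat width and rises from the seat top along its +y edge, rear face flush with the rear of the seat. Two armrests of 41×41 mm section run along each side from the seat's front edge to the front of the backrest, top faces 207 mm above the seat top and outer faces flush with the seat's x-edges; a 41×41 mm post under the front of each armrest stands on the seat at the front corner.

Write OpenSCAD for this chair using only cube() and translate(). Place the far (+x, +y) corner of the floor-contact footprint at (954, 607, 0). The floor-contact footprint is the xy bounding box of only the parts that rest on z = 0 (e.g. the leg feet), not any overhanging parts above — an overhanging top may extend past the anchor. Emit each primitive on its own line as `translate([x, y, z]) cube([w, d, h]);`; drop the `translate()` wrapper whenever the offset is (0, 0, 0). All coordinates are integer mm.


// leg_h = 486 - 21 = 465
// arm post h = 207 - 41 = 166
translate([450, 185, 465]) cube([504, 422, 21]);
translate([450, 185, 0]) cube([45, 45, 465]);
translate([909, 185, 0]) cube([45, 45, 465]);
translate([450, 562, 0]) cube([45, 45, 465]);
translate([909, 562, 0]) cube([45, 45, 465]);
translate([450, 586, 486]) cube([504, 21, 321]);
translate([450, 185, 652]) cube([41, 401, 41]);
translate([913, 185, 652]) cube([41, 401, 41]);
translate([450, 185, 486]) cube([41, 41, 166]);
translate([913, 185, 486]) cube([41, 41, 166]);


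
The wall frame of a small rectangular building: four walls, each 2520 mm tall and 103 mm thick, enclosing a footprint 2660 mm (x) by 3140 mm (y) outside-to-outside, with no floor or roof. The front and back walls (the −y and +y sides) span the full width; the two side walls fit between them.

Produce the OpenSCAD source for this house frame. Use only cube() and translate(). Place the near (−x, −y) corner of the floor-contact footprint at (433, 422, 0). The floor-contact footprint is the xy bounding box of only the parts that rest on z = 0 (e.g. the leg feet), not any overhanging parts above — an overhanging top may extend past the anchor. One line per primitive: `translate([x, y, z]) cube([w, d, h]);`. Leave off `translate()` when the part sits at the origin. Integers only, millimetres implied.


translate([433, 422, 0]) cube([2660, 103, 2520]);
translate([433, 3459, 0]) cube([2660, 103, 2520]);
translate([433, 525, 0]) cube([103, 2934, 2520]);
translate([2990, 525, 0]) cube([103, 2934, 2520]);


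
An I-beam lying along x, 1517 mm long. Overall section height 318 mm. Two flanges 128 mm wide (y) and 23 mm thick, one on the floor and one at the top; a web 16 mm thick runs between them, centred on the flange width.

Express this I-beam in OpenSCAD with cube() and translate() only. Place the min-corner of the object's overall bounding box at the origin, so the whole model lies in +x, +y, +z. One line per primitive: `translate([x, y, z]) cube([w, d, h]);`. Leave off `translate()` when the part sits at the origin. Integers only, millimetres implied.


cube([1517, 128, 23]);
translate([0, 56, 23]) cube([1517, 16, 272]);
translate([0, 0, 295]) cube([1517, 128, 23]);


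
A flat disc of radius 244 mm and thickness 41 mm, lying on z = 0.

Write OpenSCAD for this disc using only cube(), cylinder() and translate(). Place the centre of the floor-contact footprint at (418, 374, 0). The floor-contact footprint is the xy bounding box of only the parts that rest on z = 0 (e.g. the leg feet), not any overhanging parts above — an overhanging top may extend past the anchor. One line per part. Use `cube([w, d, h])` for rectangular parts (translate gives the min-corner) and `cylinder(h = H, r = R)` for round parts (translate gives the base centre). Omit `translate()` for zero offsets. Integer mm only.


translate([418, 374, 0]) cylinder(h = 41, r = 244);


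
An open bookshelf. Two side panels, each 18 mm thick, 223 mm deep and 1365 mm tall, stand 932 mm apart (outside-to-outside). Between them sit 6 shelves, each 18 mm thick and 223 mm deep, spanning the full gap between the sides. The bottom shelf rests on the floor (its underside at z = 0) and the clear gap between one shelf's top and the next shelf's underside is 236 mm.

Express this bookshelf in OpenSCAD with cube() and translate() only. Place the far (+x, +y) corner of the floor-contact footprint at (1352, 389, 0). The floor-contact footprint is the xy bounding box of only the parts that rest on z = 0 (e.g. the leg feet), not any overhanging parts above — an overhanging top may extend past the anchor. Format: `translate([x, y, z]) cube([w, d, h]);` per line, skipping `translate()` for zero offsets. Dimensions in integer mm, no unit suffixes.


translate([420, 166, 0]) cube([18, 223, 1365]);
translate([1334, 166, 0]) cube([18, 223, 1365]);
translate([438, 166, 0]) cube([896, 223, 18]);
translate([438, 166, 254]) cube([896, 223, 18]);
translate([438, 166, 508]) cube([896, 223, 18]);
translate([438, 166, 762]) cube([896, 223, 18]);
translate([438, 166, 1016]) cube([896, 223, 18]);
translate([438, 166, 1270]) cube([896, 223, 18]);


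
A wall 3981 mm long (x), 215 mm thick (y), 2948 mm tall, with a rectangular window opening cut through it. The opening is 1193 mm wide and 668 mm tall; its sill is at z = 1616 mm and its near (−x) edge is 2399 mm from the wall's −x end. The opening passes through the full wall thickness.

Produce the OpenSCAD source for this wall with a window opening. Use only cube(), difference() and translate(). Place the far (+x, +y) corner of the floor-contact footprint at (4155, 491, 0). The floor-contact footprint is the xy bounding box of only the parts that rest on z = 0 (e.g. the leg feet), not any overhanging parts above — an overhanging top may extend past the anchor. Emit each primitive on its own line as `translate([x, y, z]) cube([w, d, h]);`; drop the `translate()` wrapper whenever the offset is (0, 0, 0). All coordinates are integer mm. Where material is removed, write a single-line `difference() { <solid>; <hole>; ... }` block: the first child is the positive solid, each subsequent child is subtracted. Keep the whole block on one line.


difference() { translate([174, 276, 0]) cube([3981, 215, 2948]); translate([2573, 276, 1616]) cube([1193, 215, 668]); }


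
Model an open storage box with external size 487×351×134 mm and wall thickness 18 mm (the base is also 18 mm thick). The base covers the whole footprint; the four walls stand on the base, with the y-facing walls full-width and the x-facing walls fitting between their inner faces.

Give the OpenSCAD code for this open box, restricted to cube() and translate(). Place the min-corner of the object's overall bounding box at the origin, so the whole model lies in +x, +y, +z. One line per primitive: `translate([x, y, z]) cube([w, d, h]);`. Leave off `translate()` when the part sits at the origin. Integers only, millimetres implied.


cube([487, 351, 18]);
translate([0, 0, 18]) cube([487, 18, 116]);
translate([0, 333, 18]) cube([487, 18, 116]);
translate([0, 18, 18]) cube([18, 315, 116]);
translate([469, 18, 18]) cube([18, 315, 116]);


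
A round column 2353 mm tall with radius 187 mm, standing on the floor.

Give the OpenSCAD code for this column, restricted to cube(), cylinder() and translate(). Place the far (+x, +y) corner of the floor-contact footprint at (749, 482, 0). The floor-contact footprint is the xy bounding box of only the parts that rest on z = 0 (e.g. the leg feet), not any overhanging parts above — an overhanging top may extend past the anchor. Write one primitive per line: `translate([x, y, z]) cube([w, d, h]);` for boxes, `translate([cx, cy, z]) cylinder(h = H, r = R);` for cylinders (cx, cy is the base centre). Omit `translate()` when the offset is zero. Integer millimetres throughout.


translate([562, 295, 0]) cylinder(h = 2353, r = 187);


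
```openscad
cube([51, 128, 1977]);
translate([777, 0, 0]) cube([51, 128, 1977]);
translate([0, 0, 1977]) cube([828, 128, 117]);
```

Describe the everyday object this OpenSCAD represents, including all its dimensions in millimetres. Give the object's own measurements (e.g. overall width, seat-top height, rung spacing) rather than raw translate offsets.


A door frame. The clear opening is 726 mm wide and 1977 mm high. Two 51 mm wide jambs, 128 mm deep, stand either side of the opening from the floor to the top of the opening. A 117 mm thick head sits across the top of both jambs, spanning the full outside width of the frame.


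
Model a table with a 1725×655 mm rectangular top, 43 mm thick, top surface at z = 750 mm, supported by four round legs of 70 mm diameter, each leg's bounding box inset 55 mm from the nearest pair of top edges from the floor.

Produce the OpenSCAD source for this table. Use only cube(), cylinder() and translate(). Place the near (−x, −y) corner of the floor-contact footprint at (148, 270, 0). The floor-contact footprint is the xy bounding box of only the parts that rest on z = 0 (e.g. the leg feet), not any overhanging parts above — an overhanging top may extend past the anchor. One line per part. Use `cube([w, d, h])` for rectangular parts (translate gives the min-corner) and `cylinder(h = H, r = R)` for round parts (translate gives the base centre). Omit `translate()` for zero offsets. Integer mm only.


translate([93, 215, 707]) cube([1725, 655, 43]);
translate([183, 305, 0]) cylinder(h = 707, r = 35);
translate([1728, 305, 0]) cylinder(h = 707, r = 35);
translate([183, 780, 0]) cylinder(h = 707, r = 35);
translate([1728, 780, 0]) cylinder(h = 707, r = 35);


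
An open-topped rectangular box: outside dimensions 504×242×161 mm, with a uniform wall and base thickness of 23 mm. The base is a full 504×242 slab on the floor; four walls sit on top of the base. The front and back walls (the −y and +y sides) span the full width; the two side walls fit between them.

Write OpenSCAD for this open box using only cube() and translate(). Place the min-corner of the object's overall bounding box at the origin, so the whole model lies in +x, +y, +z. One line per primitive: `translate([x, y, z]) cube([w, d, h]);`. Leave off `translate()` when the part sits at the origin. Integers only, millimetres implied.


cube([504, 242, 23]);
translate([0, 0, 23]) cube([504, 23, 138]);
translate([0, 219, 23]) cube([504, 23, 138]);
translate([0, 23, 23]) cube([23, 196, 138]);
translate([481, 23, 23]) cube([23, 196, 138]);


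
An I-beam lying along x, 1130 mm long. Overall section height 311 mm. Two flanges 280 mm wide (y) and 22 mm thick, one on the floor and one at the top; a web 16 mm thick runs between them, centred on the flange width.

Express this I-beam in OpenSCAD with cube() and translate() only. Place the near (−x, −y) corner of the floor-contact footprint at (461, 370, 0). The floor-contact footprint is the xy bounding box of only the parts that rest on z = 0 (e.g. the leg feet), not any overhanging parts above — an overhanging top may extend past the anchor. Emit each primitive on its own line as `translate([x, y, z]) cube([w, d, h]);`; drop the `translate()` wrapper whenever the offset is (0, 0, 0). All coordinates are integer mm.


translate([461, 370, 0]) cube([1130, 280, 22]);
translate([461, 502, 22]) cube([1130, 16, 267]);
translate([461, 370, 289]) cube([1130, 280, 22]);


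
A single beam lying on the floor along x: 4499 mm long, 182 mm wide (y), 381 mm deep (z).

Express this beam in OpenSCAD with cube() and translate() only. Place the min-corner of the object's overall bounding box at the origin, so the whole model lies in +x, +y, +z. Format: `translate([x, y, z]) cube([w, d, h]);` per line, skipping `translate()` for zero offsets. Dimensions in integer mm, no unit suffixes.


cube([4499, 182, 381]);


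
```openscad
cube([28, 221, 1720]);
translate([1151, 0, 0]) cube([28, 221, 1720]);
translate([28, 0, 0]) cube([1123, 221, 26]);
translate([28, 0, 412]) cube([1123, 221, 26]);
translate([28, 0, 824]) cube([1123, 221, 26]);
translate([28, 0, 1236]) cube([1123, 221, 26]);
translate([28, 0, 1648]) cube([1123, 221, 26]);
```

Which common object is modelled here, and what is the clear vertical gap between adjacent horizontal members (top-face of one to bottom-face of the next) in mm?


A bookshelf. The clear shelf gap is 386 mm.

Two tall side panels with 5 horizontal boards between them — a bookshelf. The first two shelf undersides are at z = 0 and z = 412; with shelf thickness 26, the clear gap is 412 − 0 − 26 = 386 mm.


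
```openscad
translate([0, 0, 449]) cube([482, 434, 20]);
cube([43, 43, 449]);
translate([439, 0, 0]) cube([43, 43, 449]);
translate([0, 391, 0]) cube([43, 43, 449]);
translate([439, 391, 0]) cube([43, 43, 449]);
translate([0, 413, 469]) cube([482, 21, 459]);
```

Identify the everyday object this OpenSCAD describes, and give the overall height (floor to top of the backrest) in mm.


A chair. The overall height is 928 mm.

A slab on four corner posts with a tall panel at the back — a chair. The seat slab sits at z = 449 with thickness 20, and the 459 mm backrest starts at the seat top, so the overall height is 449 + 20 + 459 = 928 mm.


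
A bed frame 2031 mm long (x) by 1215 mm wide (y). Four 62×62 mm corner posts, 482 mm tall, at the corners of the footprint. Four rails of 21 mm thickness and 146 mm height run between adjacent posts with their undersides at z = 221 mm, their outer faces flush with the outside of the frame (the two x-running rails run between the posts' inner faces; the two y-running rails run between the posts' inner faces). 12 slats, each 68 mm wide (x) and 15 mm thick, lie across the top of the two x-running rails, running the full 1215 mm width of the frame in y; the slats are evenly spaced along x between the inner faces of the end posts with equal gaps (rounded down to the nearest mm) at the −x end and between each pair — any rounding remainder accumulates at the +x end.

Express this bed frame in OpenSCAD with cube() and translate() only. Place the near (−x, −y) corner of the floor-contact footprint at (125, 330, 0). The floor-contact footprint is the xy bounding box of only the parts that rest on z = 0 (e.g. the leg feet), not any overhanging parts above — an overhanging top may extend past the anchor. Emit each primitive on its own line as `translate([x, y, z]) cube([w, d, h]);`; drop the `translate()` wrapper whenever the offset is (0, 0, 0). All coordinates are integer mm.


translate([125, 330, 0]) cube([62, 62, 482]);
translate([125, 1483, 0]) cube([62, 62, 482]);
translate([2094, 330, 0]) cube([62, 62, 482]);
translate([2094, 1483, 0]) cube([62, 62, 482]);
translate([187, 330, 221]) cube([1907, 21, 146]);
translate([187, 1524, 221]) cube([1907, 21, 146]);
translate([125, 392, 221]) cube([21, 1091, 146]);
translate([2135, 392, 221]) cube([21, 1091, 146]);
translate([270, 330, 367]) cube([68, 1215, 15]);
translate([421, 330, 367]) cube([68, 1215, 15]);
translate([572, 330, 367]) cube([68, 1215, 15]);
translate([723, 330, 367]) cube([68, 1215, 15]);
translate([874, 330, 367]) cube([68, 1215, 15]);
translate([1025, 330, 367]) cube([68, 1215, 15]);
translate([1176, 330, 367]) cube([68, 1215, 15]);
translate([1327, 330, 367]) cube([68, 1215, 15]);
translate([1478, 330, 367]) cube([68, 1215, 15]);
translate([1629, 330, 367]) cube([68, 1215, 15]);
translate([1780, 330, 367]) cube([68, 1215, 15]);
translate([1931, 330, 367]) cube([68, 1215, 15]);


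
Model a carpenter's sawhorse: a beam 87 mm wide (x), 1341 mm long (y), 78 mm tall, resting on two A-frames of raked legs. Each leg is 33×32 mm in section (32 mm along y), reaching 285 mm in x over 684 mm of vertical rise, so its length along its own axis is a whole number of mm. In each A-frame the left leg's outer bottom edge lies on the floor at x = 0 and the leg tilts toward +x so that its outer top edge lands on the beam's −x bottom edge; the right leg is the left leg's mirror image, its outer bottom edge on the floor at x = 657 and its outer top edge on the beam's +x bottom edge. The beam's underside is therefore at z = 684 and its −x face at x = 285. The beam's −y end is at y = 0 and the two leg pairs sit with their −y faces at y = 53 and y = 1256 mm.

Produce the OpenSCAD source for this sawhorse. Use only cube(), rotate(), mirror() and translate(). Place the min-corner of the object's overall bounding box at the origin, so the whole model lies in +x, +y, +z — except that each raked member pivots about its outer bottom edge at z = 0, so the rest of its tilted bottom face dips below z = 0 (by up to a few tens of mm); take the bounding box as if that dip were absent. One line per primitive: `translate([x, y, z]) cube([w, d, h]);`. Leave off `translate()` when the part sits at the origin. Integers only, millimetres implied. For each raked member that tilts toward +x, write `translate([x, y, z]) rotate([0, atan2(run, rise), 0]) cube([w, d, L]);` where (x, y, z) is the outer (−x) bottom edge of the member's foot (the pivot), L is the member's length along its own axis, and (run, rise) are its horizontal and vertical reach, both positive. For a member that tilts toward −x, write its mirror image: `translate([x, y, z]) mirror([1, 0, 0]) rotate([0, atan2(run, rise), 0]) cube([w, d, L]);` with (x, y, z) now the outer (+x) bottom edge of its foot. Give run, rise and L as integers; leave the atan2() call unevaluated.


translate([285, 0, 684]) cube([87, 1341, 78]);
translate([0, 53, 0]) rotate([0, atan2(285, 684), 0]) cube([33, 32, 741]);
translate([657, 53, 0]) mirror([1, 0, 0]) rotate([0, atan2(285, 684), 0]) cube([33, 32, 741]);
translate([0, 1256, 0]) rotate([0, atan2(285, 684), 0]) cube([33, 32, 741]);
translate([657, 1256, 0]) mirror([1, 0, 0]) rotate([0, atan2(285, 684), 0]) cube([33, 32, 741]);
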